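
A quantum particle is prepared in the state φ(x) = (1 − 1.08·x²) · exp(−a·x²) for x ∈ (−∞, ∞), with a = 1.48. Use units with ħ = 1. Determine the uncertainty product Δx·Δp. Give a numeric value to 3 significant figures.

Δx = √(⟨x²⟩−⟨x⟩²), Δp = √(⟨p²⟩−⟨p⟩²).
Expand each integrand as polynomial × e^(−2ax²) and use ∫x^(2j)·e^(−2ax²) dx = (2j−1)!!/(4a)^j · √(π/(2a)), odd powers → 0; here √(π/(2a)) = 1.0302. Differentiate with the product rule, d/dx e^(−ax²) = −2ax·e^(−ax²).
Normalization: ∫|φ|² dx = 0.75719.
⟨x⟩ = 0.0000, ⟨x²⟩ = 0.092995 ⇒ Δx = 0.30495.
⟨p⟩ = 0.0000, ⟨p²⟩ = 3.2175 ⇒ Δp = 1.7937.
Δx·Δp = 0.54700.

0.547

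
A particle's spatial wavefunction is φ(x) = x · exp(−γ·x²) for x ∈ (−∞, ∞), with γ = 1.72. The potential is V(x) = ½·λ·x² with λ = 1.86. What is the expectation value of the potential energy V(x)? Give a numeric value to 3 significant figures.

0.406

⟨V⟩ = ∫ V(x)·|φ|² dx / ∫|φ|² dx.
Expand each integrand as polynomial × e^(−2γx²) and use ∫x^(2j)·e^(−2γx²) dx = (2j−1)!!/(4γ)^j · √(π/(2γ)), odd powers → 0; here √(π/(2γ)) = 0.95564.
State is unnormalized: ∫|φ|² dx = 0.13890, and ∫φ*·V(x)·φ dx = 0.056328, so ⟨V⟩ = 0.056328 / 0.13890.
⟨V⟩ = 0.40552.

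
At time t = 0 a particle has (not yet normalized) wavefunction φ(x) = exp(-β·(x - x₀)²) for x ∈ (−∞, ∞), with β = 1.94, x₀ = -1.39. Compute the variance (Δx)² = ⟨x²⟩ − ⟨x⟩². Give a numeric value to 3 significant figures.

0.129

Compute ⟨x⟩ and ⟨x²⟩ separately, then (Δx)² = ⟨x²⟩ − ⟨x⟩².
Gaussian moments (u = x − x₀): ∫u^(2j)·e^(−2βu²) du = (2j−1)!!/(4β)^j · √(π/(2β)), odd powers integrate to 0; here √(π/(2β)) = 0.89983.
Normalization: ∫|φ|² dx = 0.89983.
⟨x⟩ = -1.3900 and ⟨x²⟩ = 2.0610.
(Δx)² = 2.0610 − (-1.3900)² = 0.12887.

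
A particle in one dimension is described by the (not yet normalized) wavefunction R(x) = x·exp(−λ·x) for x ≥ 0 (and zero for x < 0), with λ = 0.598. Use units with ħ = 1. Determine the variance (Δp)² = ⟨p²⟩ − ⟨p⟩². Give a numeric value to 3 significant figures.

0.358

Compute ⟨p⟩ and ⟨p²⟩ separately; (Δp)² = ⟨p²⟩ − ⟨p⟩².
Differentiate x·exp(−λ·x) with the product rule; every integrand then reduces to terms xʲ·e^(−2λx) on [0, ∞), with ∫₀^∞ xʲ·e^(−2λx) dx = j!/(2λ)^(j+1).
Normalization: ∫|R|² dx = 1.1691.
⟨p⟩ = 0.0000 and ⟨p²⟩ = 0.35760.
(Δp)² = 0.35760 − (0.0000)² = 0.35760.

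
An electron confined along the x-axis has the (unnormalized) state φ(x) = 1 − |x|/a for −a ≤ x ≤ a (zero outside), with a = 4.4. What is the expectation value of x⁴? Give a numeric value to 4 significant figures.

10.71

⟨x⁴⟩ = ∫ x⁴·|φ|² dx / ∫|φ|² dx (integrals over the domain).
φ is even, so ∫ over [−a, a] = 2∫₀ᵃ with φ = 1 − x/a there: ∫₀ᵃ (1 − x/a)² dx = a/3, ∫₀ᵃ x²(1 − x/a)² dx = a³/30, ∫₀ᵃ x⁴(1 − x/a)² dx = a⁵/105.
State is unnormalized: ∫|φ|² dx = 2.9333, and ∫φ*·x⁴·φ dx = 31.413, so ⟨x⁴⟩ = 31.413 / 2.9333.
⟨x⁴⟩ = 10.709.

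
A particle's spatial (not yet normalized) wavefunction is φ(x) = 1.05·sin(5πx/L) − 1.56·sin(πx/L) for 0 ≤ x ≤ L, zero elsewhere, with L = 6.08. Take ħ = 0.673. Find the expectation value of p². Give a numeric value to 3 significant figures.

1.03

p² φ = −ħ² d²φ/dx²; ⟨p²⟩ = −ħ² ∫ φ*·φ'' dx / ∫|φ|² dx.
d²/dx² sin(jπx/L) = −(jπ/L)²·sin(jπx/L); on 0 ≤ x ≤ L, ∫sin²(jπx/L) dx = L/2 and ∫sin(jπx/L)·sin(lπx/L) dx = 0 for j ≠ l, so only diagonal terms survive in ∫|φ|² and ∫φ·φ″; ∫φ·φ′ dx = [φ²/2] between the walls = 0.
State is unnormalized: ∫|φ|² dx = 10.750, and ∫φ*·(−ħ² φ'') dx = 11.027, so ⟨p²⟩ = 11.027 / 10.750.
⟨p²⟩ = 1.0258.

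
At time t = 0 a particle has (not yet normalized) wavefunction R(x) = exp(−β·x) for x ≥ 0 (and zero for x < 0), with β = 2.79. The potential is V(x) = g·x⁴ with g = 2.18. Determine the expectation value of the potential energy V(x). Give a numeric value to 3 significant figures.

⟨V⟩ = ∫ V(x)·|R|² dx / ∫|R|² dx.
Every integrand reduces to terms xʲ·e^(−2βx) on [0, ∞); use ∫₀^∞ xʲ·e^(−2βx) dx = j!/(2β)^(j+1).
State is unnormalized: ∫|R|² dx = 0.17921, and ∫R*·V(x)·R dx = 0.0096716, so ⟨V⟩ = 0.0096716 / 0.17921.
⟨V⟩ = 0.053967.

0.0540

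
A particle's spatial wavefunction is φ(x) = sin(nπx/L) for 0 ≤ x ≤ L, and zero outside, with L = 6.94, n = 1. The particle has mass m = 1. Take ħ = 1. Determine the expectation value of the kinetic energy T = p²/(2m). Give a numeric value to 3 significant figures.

0.102

T = −(ħ²/2m) d²/dx², so ⟨T⟩ = −(ħ²/2m) ∫ φ*·φ'' dx / ∫|φ|² dx; with m = 1.
d/dx sin(nπx/L) = (nπ/L)·cos(nπx/L) and d²/dx² sin(nπx/L) = −(nπ/L)²·sin(nπx/L); on 0 ≤ x ≤ L, ∫sin²(nπx/L) dx = L/2 and ∫sin(nπx/L)·cos(nπx/L) dx = 0.
State is unnormalized: ∫|φ|² dx = 3.4700, and ∫φ*·(−ħ²/2m · φ'') dx = 0.35553, so ⟨T⟩ = 0.35553 / 3.4700.
⟨T⟩ = 0.10246.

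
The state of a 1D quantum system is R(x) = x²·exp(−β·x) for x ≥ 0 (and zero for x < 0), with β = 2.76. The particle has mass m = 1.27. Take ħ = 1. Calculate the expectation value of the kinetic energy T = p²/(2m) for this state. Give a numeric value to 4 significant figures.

0.9997

T = −(ħ²/2m) d²/dx², so ⟨T⟩ = −(ħ²/2m) ∫ R*·R'' dx / ∫|R|² dx; with m = 1.27.
Differentiate x²·exp(−β·x) with the product rule; every integrand then reduces to terms xʲ·e^(−2βx) on [0, ∞), with ∫₀^∞ xʲ·e^(−2βx) dx = j!/(2β)^(j+1).
State is unnormalized: ∫|R|² dx = 0.0046829, and ∫R*·(−ħ²/2m · R'') dx = 0.0046814, so ⟨T⟩ = 0.0046814 / 0.0046829.
⟨T⟩ = 0.99969.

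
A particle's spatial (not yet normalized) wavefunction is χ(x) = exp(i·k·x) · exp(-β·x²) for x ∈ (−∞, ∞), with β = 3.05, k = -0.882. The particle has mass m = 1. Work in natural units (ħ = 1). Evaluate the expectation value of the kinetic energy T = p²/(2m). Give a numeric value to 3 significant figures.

1.91

T = −(ħ²/2m) d²/dx², so ⟨T⟩ = −(ħ²/2m) ∫ χ*·χ'' dx / ∫|χ|² dx; with m = 1.
Gaussian moments: ∫x^(2j)·e^(−2βx²) dx = (2j−1)!!/(4β)^j · √(π/(2β)), odd powers integrate to 0; here √(π/(2β)) = 0.71765. Derivatives: χ′ = (ik − 2βx)·χ, χ″ = ((ik − 2βx)² − 2β)·χ; the odd-in-x pieces drop out.
State is unnormalized: ∫|χ|² dx = 0.71765, and ∫χ*·(−ħ²/2m · χ'') dx = 1.3735, so ⟨T⟩ = 1.3735 / 0.71765.
⟨T⟩ = 1.9140.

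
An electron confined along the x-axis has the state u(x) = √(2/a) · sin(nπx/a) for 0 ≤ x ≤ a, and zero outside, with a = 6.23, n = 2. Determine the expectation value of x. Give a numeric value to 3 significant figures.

⟨x⟩ = ∫ x·|u|² dx (integrals over the domain).
With sin²θ = (1 − cos2θ)/2 on 0 ≤ x ≤ a: ∫sin²(nπx/a) dx = a/2, ∫x·sin²(nπx/a) dx = a²/4, ∫x²·sin²(nπx/a) dx = a³·(1/6 − 1/(4n²π²)); higher powers xᵏ the same way, integrating xᵏ·cos(2nπx/a) by parts.
⟨x⟩ = 3.1150.

3.12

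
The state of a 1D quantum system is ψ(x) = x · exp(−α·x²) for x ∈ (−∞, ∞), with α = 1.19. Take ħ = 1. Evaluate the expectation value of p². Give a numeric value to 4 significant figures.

3.570

p² ψ = −ħ² d²ψ/dx²; ⟨p²⟩ = −ħ² ∫ ψ*·ψ'' dx / ∫|ψ|² dx.
Expand each integrand as polynomial × e^(−2αx²) and use ∫x^(2j)·e^(−2αx²) dx = (2j−1)!!/(4α)^j · √(π/(2α)), odd powers → 0; here √(π/(2α)) = 1.1489. Differentiate with the product rule, d/dx e^(−αx²) = −2αx·e^(−αx²).
State is unnormalized: ∫|ψ|² dx = 0.24137, and ∫ψ*·(−ħ² ψ'') dx = 0.86168, so ⟨p²⟩ = 0.86168 / 0.24137.
⟨p²⟩ = 3.5700.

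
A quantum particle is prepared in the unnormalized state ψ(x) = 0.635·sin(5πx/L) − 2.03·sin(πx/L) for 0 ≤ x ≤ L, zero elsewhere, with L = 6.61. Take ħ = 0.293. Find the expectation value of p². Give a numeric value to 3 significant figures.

p² ψ = −ħ² d²ψ/dx²; ⟨p²⟩ = −ħ² ∫ ψ*·ψ'' dx / ∫|ψ|² dx.
d²/dx² sin(jπx/L) = −(jπ/L)²·sin(jπx/L); on 0 ≤ x ≤ L, ∫sin²(jπx/L) dx = L/2 and ∫sin(jπx/L)·sin(lπx/L) dx = 0 for j ≠ l, so only diagonal terms survive in ∫|ψ|² and ∫ψ·ψ″; ∫ψ·ψ′ dx = [ψ²/2] between the walls = 0.
State is unnormalized: ∫|ψ|² dx = 14.952, and ∫ψ*·(−ħ² ψ'') dx = 0.91020, so ⟨p²⟩ = 0.91020 / 14.952.
⟨p²⟩ = 0.060874.

0.0609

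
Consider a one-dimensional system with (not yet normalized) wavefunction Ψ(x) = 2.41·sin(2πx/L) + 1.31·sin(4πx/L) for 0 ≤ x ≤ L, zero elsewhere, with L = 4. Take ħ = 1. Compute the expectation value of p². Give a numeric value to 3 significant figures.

4.16

p² Ψ = −ħ² d²Ψ/dx²; ⟨p²⟩ = −ħ² ∫ Ψ*·Ψ'' dx / ∫|Ψ|² dx.
d²/dx² sin(jπx/L) = −(jπ/L)²·sin(jπx/L); on 0 ≤ x ≤ L, ∫sin²(jπx/L) dx = L/2 and ∫sin(jπx/L)·sin(lπx/L) dx = 0 for j ≠ l, so only diagonal terms survive in ∫|Ψ|² and ∫Ψ·Ψ″; ∫Ψ·Ψ′ dx = [Ψ²/2] between the walls = 0.
State is unnormalized: ∫|Ψ|² dx = 15.048, and ∫Ψ*·(−ħ² Ψ'') dx = 62.536, so ⟨p²⟩ = 62.536 / 15.048.
⟨p²⟩ = 4.1557.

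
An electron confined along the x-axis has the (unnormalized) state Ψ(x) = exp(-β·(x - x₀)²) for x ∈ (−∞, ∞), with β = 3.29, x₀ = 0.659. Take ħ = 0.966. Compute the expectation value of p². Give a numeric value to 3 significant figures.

3.07

p² Ψ = −ħ² d²Ψ/dx²; ⟨p²⟩ = −ħ² ∫ Ψ*·Ψ'' dx / ∫|Ψ|² dx.
Gaussian moments (u = x − x₀): ∫u^(2j)·e^(−2βu²) du = (2j−1)!!/(4β)^j · √(π/(2β)), odd powers integrate to 0; here √(π/(2β)) = 0.69097. Derivatives: d/dx e^(−βu²) = −2βu·e^(−βu²), d²/dx² e^(−βu²) = (4β²u² − 2β)·e^(−βu²).
State is unnormalized: ∫|Ψ|² dx = 0.69097, and ∫Ψ*·(−ħ² Ψ'') dx = 2.1213, so ⟨p²⟩ = 2.1213 / 0.69097.
⟨p²⟩ = 3.0701.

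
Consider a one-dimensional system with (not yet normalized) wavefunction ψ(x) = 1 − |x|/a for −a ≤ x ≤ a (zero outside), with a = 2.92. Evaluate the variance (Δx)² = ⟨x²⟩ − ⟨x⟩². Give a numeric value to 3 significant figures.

Compute ⟨x⟩ and ⟨x²⟩ separately, then (Δx)² = ⟨x²⟩ − ⟨x⟩².
ψ is even, so ∫ over [−a, a] = 2∫₀ᵃ with ψ = 1 − x/a there: ∫₀ᵃ (1 − x/a)² dx = a/3, ∫₀ᵃ x²(1 − x/a)² dx = a³/30, ∫₀ᵃ x⁴(1 − x/a)² dx = a⁵/105.
Normalization: ∫|ψ|² dx = 1.9467.
⟨x⟩ = 0.0000 and ⟨x²⟩ = 0.85264.
(Δx)² = 0.85264 − (0.0000)² = 0.85264.

0.853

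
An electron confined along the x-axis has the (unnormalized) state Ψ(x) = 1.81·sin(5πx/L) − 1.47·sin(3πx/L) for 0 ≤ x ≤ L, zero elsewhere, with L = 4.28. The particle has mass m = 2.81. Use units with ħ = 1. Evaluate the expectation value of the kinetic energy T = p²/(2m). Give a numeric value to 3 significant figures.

1.79

T = −(ħ²/2m) d²/dx², so ⟨T⟩ = −(ħ²/2m) ∫ Ψ*·Ψ'' dx / ∫|Ψ|² dx; with m = 2.81.
d²/dx² sin(jπx/L) = −(jπ/L)²·sin(jπx/L); on 0 ≤ x ≤ L, ∫sin²(jπx/L) dx = L/2 and ∫sin(jπx/L)·sin(lπx/L) dx = 0 for j ≠ l, so only diagonal terms survive in ∫|Ψ|² and ∫Ψ·Ψ″; ∫Ψ·Ψ′ dx = [Ψ²/2] between the walls = 0.
State is unnormalized: ∫|Ψ|² dx = 11.635, and ∫Ψ*·(−ħ²/2m · Ψ'') dx = 20.793, so ⟨T⟩ = 20.793 / 11.635.
⟨T⟩ = 1.7871.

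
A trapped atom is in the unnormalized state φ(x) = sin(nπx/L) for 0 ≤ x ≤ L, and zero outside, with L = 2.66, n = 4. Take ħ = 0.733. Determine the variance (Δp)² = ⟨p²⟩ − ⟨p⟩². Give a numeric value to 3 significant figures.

Compute ⟨p⟩ and ⟨p²⟩ separately; (Δp)² = ⟨p²⟩ − ⟨p⟩².
d/dx sin(nπx/L) = (nπ/L)·cos(nπx/L) and d²/dx² sin(nπx/L) = −(nπ/L)²·sin(nπx/L); on 0 ≤ x ≤ L, ∫sin²(nπx/L) dx = L/2 and ∫sin(nπx/L)·cos(nπx/L) dx = 0.
Normalization: ∫|φ|² dx = 1.3300.
⟨p⟩ = 0.0000 and ⟨p²⟩ = 11.991.
(Δp)² = 11.991 − (0.0000)² = 11.991.

12.0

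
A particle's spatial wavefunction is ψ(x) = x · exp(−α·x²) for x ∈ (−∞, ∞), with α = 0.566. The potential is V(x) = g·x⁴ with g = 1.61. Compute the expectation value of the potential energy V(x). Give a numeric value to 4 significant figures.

⟨V⟩ = ∫ V(x)·|ψ|² dx / ∫|ψ|² dx.
Expand each integrand as polynomial × e^(−2αx²) and use ∫x^(2j)·e^(−2αx²) dx = (2j−1)!!/(4α)^j · √(π/(2α)), odd powers → 0; here √(π/(2α)) = 1.6659.
State is unnormalized: ∫|ψ|² dx = 0.73583, and ∫ψ*·V(x)·ψ dx = 3.4669, so ⟨V⟩ = 3.4669 / 0.73583.
⟨V⟩ = 4.7116.

4.712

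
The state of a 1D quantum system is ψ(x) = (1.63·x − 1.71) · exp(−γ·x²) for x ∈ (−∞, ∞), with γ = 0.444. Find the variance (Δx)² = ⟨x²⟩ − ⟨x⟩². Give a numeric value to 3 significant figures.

0.440

Compute ⟨x⟩ and ⟨x²⟩ separately, then (Δx)² = ⟨x²⟩ − ⟨x⟩².
Expand each integrand as polynomial × e^(−2γx²) and use ∫x^(2j)·e^(−2γx²) dx = (2j−1)!!/(4γ)^j · √(π/(2γ)), odd powers → 0; here √(π/(2γ)) = 1.8809.
Normalization: ∫|ψ|² dx = 8.3138.
⟨x⟩ = -0.71013 and ⟨x²⟩ = 0.94421.
(Δx)² = 0.94421 − (-0.71013)² = 0.43992.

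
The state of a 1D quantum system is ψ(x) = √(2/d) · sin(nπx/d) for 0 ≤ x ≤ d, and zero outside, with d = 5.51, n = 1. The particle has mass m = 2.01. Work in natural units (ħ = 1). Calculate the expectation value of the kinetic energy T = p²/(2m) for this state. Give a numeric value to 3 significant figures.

T = −(ħ²/2m) d²/dx², so ⟨T⟩ = −(ħ²/2m) ∫ ψ*·ψ'' dx; with m = 2.01.
d/dx sin(nπx/d) = (nπ/d)·cos(nπx/d) and d²/dx² sin(nπx/d) = −(nπ/d)²·sin(nπx/d); on 0 ≤ x ≤ d, ∫sin²(nπx/d) dx = d/2 and ∫sin(nπx/d)·cos(nπx/d) dx = 0.
⟨T⟩ = 0.080867.

0.0809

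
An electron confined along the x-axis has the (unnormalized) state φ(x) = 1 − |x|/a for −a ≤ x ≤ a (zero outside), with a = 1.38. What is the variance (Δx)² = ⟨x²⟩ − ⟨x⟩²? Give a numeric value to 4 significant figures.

Compute ⟨x⟩ and ⟨x²⟩ separately, then (Δx)² = ⟨x²⟩ − ⟨x⟩².
φ is even, so ∫ over [−a, a] = 2∫₀ᵃ with φ = 1 − x/a there: ∫₀ᵃ (1 − x/a)² dx = a/3, ∫₀ᵃ x²(1 − x/a)² dx = a³/30, ∫₀ᵃ x⁴(1 − x/a)² dx = a⁵/105.
Normalization: ∫|φ|² dx = 0.92000.
⟨x⟩ = 0.0000 and ⟨x²⟩ = 0.19044.
(Δx)² = 0.19044 − (0.0000)² = 0.19044.

0.1904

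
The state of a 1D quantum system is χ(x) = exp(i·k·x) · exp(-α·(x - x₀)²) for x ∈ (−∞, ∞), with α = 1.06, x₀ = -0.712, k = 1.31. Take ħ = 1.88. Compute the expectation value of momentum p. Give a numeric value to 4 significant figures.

2.463

p χ = −iħ dχ/dx; then ⟨p⟩ = ∫ χ*·(pχ) dx / ∫|χ|² dx.
Gaussian moments (u = x − x₀): ∫u^(2j)·e^(−2αu²) du = (2j−1)!!/(4α)^j · √(π/(2α)), odd powers integrate to 0; here √(π/(2α)) = 1.2173. Derivatives: χ′ = (ik − 2αu)·χ, χ″ = ((ik − 2αu)² − 2α)·χ; the odd-in-u pieces drop out.
State is unnormalized: ∫|χ|² dx = 1.2173, and ∫χ*·(−iħ χ') dx = 2.9980, so ⟨p⟩ = 2.9980 / 1.2173.
⟨p⟩ = 2.4628.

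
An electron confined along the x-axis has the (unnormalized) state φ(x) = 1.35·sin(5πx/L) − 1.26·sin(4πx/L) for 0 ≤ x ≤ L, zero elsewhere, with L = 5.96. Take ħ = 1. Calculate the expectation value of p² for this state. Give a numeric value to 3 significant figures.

5.78

p² φ = −ħ² d²φ/dx²; ⟨p²⟩ = −ħ² ∫ φ*·φ'' dx / ∫|φ|² dx.
d²/dx² sin(jπx/L) = −(jπ/L)²·sin(jπx/L); on 0 ≤ x ≤ L, ∫sin²(jπx/L) dx = L/2 and ∫sin(jπx/L)·sin(lπx/L) dx = 0 for j ≠ l, so only diagonal terms survive in ∫|φ|² and ∫φ·φ″; ∫φ·φ′ dx = [φ²/2] between the walls = 0.
State is unnormalized: ∫|φ|² dx = 10.162, and ∫φ*·(−ħ² φ'') dx = 58.757, so ⟨p²⟩ = 58.757 / 10.162.
⟨p²⟩ = 5.7820.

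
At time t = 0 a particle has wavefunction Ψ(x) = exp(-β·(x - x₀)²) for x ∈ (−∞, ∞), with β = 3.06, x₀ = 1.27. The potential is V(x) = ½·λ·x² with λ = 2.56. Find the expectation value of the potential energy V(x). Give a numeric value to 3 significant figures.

2.17

⟨V⟩ = ∫ V(x)·|Ψ|² dx / ∫|Ψ|² dx.
Gaussian moments (u = x − x₀): ∫u^(2j)·e^(−2βu²) du = (2j−1)!!/(4β)^j · √(π/(2β)), odd powers integrate to 0; here √(π/(2β)) = 0.71647.
State is unnormalized: ∫|Ψ|² dx = 0.71647, and ∫Ψ*·V(x)·Ψ dx = 1.5541, so ⟨V⟩ = 1.5541 / 0.71647.
⟨V⟩ = 2.1691.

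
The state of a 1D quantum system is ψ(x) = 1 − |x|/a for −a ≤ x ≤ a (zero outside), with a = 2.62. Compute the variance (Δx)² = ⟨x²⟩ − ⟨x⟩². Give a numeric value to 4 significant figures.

0.6864

Compute ⟨x⟩ and ⟨x²⟩ separately, then (Δx)² = ⟨x²⟩ − ⟨x⟩².
ψ is even, so ∫ over [−a, a] = 2∫₀ᵃ with ψ = 1 − x/a there: ∫₀ᵃ (1 − x/a)² dx = a/3, ∫₀ᵃ x²(1 − x/a)² dx = a³/30, ∫₀ᵃ x⁴(1 − x/a)² dx = a⁵/105.
Normalization: ∫|ψ|² dx = 1.7467.
⟨x⟩ = 0.0000 and ⟨x²⟩ = 0.68644.
(Δx)² = 0.68644 − (0.0000)² = 0.68644.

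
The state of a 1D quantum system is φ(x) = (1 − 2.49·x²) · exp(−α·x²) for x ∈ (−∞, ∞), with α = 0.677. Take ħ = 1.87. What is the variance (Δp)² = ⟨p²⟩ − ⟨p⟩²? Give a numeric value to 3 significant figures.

12.2

Compute ⟨p⟩ and ⟨p²⟩ separately; (Δp)² = ⟨p²⟩ − ⟨p⟩².
Expand each integrand as polynomial × e^(−2αx²) and use ∫x^(2j)·e^(−2αx²) dx = (2j−1)!!/(4α)^j · √(π/(2α)), odd powers → 0; here √(π/(2α)) = 1.5232. Differentiate with the product rule, d/dx e^(−αx²) = −2αx·e^(−αx²).
Normalization: ∫|φ|² dx = 2.5856.
⟨p⟩ = 0.0000 and ⟨p²⟩ = 12.214.
(Δp)² = 12.214 − (0.0000)² = 12.214.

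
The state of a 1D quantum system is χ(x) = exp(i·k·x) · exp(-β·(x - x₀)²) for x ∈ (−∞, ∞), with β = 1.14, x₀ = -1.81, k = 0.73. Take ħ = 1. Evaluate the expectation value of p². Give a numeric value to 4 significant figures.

p² χ = −ħ² d²χ/dx²; ⟨p²⟩ = −ħ² ∫ χ*·χ'' dx / ∫|χ|² dx.
Gaussian moments (u = x − x₀): ∫u^(2j)·e^(−2βu²) du = (2j−1)!!/(4β)^j · √(π/(2β)), odd powers integrate to 0; here √(π/(2β)) = 1.1738. Derivatives: χ′ = (ik − 2βu)·χ, χ″ = ((ik − 2βu)² − 2β)·χ; the odd-in-u pieces drop out.
State is unnormalized: ∫|χ|² dx = 1.1738, and ∫χ*·(−ħ² χ'') dx = 1.9637, so ⟨p²⟩ = 1.9637 / 1.1738.
⟨p²⟩ = 1.6729.

1.673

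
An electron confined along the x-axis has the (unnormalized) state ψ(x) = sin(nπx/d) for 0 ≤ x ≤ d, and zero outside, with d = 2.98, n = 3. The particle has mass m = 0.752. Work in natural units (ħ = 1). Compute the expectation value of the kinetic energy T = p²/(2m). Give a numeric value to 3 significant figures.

T = −(ħ²/2m) d²/dx², so ⟨T⟩ = −(ħ²/2m) ∫ ψ*·ψ'' dx / ∫|ψ|² dx; with m = 0.752.
d/dx sin(nπx/d) = (nπ/d)·cos(nπx/d) and d²/dx² sin(nπx/d) = −(nπ/d)²·sin(nπx/d); on 0 ≤ x ≤ d, ∫sin²(nπx/d) dx = d/2 and ∫sin(nπx/d)·cos(nπx/d) dx = 0.
State is unnormalized: ∫|ψ|² dx = 1.4900, and ∫ψ*·(−ħ²/2m · ψ'') dx = 9.9094, so ⟨T⟩ = 9.9094 / 1.4900.
⟨T⟩ = 6.6506.

6.65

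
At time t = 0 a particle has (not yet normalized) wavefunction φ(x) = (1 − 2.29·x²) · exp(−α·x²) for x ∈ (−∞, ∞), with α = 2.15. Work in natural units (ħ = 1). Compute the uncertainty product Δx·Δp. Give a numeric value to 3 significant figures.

0.715

Δx = √(⟨x²⟩−⟨x⟩²), Δp = √(⟨p²⟩−⟨p⟩²).
Expand each integrand as polynomial × e^(−2αx²) and use ∫x^(2j)·e^(−2αx²) dx = (2j−1)!!/(4α)^j · √(π/(2α)), odd powers → 0; here √(π/(2α)) = 0.85475. Differentiate with the product rule, d/dx e^(−αx²) = −2αx·e^(−αx²).
Normalization: ∫|φ|² dx = 0.58137.
⟨x⟩ = 0.0000, ⟨x²⟩ = 0.079649 ⇒ Δx = 0.28222.
⟨p⟩ = 0.0000, ⟨p²⟩ = 6.4134 ⇒ Δp = 2.5325.
Δx·Δp = 0.71472.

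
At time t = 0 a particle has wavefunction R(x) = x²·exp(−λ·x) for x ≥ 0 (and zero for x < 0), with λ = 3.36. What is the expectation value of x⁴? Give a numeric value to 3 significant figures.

⟨x⁴⟩ = ∫ x⁴·|R|² dx / ∫|R|² dx (integrals over the domain).
Every integrand reduces to terms xʲ·e^(−2λx) on [0, ∞); use ∫₀^∞ xʲ·e^(−2λx) dx = j!/(2λ)^(j+1).
State is unnormalized: ∫|R|² dx = 0.0017513, and ∫R*·x⁴·R dx = 0.0014428, so ⟨x⁴⟩ = 0.0014428 / 0.0017513.
⟨x⁴⟩ = 0.82382.

0.824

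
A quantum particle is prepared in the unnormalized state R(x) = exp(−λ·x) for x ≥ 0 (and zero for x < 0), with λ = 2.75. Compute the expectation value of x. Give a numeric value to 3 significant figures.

⟨x⟩ = ∫ x·|R|² dx / ∫|R|² dx (integrals over the domain).
Every integrand reduces to terms xʲ·e^(−2λx) on [0, ∞); use ∫₀^∞ xʲ·e^(−2λx) dx = j!/(2λ)^(j+1).
State is unnormalized: ∫|R|² dx = 0.18182, and ∫R*·x·R dx = 0.033058, so ⟨x⟩ = 0.033058 / 0.18182.
⟨x⟩ = 0.18182.

0.182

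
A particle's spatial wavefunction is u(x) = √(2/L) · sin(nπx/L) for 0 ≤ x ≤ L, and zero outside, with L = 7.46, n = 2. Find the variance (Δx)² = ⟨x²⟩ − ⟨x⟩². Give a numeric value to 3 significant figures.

Compute ⟨x⟩ and ⟨x²⟩ separately, then (Δx)² = ⟨x²⟩ − ⟨x⟩².
With sin²θ = (1 − cos2θ)/2 on 0 ≤ x ≤ L: ∫sin²(nπx/L) dx = L/2, ∫x·sin²(nπx/L) dx = L²/4, ∫x²·sin²(nπx/L) dx = L³·(1/6 − 1/(4n²π²)); higher powers xᵏ the same way, integrating xᵏ·cos(2nπx/L) by parts.
⟨x⟩ = 3.7300 and ⟨x²⟩ = 17.846.
(Δx)² = 17.846 − (3.7300)² = 3.9328.

3.93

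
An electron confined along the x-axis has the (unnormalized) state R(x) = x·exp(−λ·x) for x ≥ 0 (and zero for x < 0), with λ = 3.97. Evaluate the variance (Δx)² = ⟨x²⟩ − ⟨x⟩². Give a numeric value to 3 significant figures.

0.0476

Compute ⟨x⟩ and ⟨x²⟩ separately, then (Δx)² = ⟨x²⟩ − ⟨x⟩².
Every integrand reduces to terms xʲ·e^(−2λx) on [0, ∞); use ∫₀^∞ xʲ·e^(−2λx) dx = j!/(2λ)^(j+1).
Normalization: ∫|R|² dx = 0.0039955.
⟨x⟩ = 0.37783 and ⟨x²⟩ = 0.19034.
(Δx)² = 0.19034 − (0.37783)² = 0.047586.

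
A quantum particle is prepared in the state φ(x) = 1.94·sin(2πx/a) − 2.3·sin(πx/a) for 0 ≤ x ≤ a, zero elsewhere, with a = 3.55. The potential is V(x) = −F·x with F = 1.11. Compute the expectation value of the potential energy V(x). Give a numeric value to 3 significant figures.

-2.67

⟨V⟩ = ∫ V(x)·|φ|² dx / ∫|φ|² dx.
On 0 ≤ x ≤ a (j ≠ l): ∫sin²(jπx/a) dx = a/2, ∫sin(jπx/a)·sin(lπx/a) dx = 0; diagonal moments ∫x·sin²(jπx/a) dx = a²/4, ∫x²·sin²(jπx/a) dx = a³·(1/6 − 1/(4j²π²)); cross terms ∫x·sin(jπx/a)·sin(lπx/a) dx = 0 for j + l even and −4jla²/(π²(j² − l²)²) for j + l odd, ∫x²·sin(jπx/a)·sin(lπx/a) dx = (−1)^(j+l)·4jla³/(π²(j² − l²)²); higher powers the same way via product-to-sum and parts.
State is unnormalized: ∫|φ|² dx = 16.070, and ∫φ*·V(x)·φ dx = -42.905, so ⟨V⟩ = -42.905 / 16.070.
⟨V⟩ = -2.6699.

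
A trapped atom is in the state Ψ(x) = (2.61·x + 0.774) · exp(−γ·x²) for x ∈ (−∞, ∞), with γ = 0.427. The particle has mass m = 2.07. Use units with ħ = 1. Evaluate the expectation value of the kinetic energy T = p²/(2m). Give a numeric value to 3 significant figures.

0.282

T = −(ħ²/2m) d²/dx², so ⟨T⟩ = −(ħ²/2m) ∫ Ψ*·Ψ'' dx / ∫|Ψ|² dx; with m = 2.07.
Expand each integrand as polynomial × e^(−2γx²) and use ∫x^(2j)·e^(−2γx²) dx = (2j−1)!!/(4γ)^j · √(π/(2γ)), odd powers → 0; here √(π/(2γ)) = 1.9180. Differentiate with the product rule, d/dx e^(−γx²) = −2γx·e^(−γx²).
State is unnormalized: ∫|Ψ|² dx = 8.7986, and ∫Ψ*·(−ħ²/2m · Ψ'') dx = 2.4855, so ⟨T⟩ = 2.4855 / 8.7986.
⟨T⟩ = 0.28248.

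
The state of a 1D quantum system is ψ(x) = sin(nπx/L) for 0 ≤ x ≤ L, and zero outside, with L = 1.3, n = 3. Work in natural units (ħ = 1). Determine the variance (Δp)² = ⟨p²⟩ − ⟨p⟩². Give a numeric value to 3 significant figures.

Compute ⟨p⟩ and ⟨p²⟩ separately; (Δp)² = ⟨p²⟩ − ⟨p⟩².
d/dx sin(nπx/L) = (nπ/L)·cos(nπx/L) and d²/dx² sin(nπx/L) = −(nπ/L)²·sin(nπx/L); on 0 ≤ x ≤ L, ∫sin²(nπx/L) dx = L/2 and ∫sin(nπx/L)·cos(nπx/L) dx = 0.
Normalization: ∫|ψ|² dx = 0.65000.
⟨p⟩ = 0.0000 and ⟨p²⟩ = 52.560.
(Δp)² = 52.560 − (0.0000)² = 52.560.

52.6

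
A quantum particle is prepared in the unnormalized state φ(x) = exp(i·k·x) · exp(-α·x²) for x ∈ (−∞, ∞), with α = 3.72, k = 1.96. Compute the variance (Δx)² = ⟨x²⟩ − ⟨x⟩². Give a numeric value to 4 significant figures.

Compute ⟨x⟩ and ⟨x²⟩ separately, then (Δx)² = ⟨x²⟩ − ⟨x⟩².
Gaussian moments: ∫x^(2j)·e^(−2αx²) dx = (2j−1)!!/(4α)^j · √(π/(2α)), odd powers integrate to 0; here √(π/(2α)) = 0.64981.
Normalization: ∫|φ|² dx = 0.64981.
⟨x⟩ = 0.0000 and ⟨x²⟩ = 0.067204.
(Δx)² = 0.067204 − (0.0000)² = 0.067204.

0.06720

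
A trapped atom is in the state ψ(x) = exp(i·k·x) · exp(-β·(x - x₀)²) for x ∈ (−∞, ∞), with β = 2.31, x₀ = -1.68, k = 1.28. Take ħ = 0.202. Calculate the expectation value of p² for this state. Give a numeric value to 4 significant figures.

p² ψ = −ħ² d²ψ/dx²; ⟨p²⟩ = −ħ² ∫ ψ*·ψ'' dx / ∫|ψ|² dx.
Gaussian moments (u = x − x₀): ∫u^(2j)·e^(−2βu²) du = (2j−1)!!/(4β)^j · √(π/(2β)), odd powers integrate to 0; here √(π/(2β)) = 0.82462. Derivatives: ψ′ = (ik − 2βu)·ψ, ψ″ = ((ik − 2βu)² − 2β)·ψ; the odd-in-u pieces drop out.
State is unnormalized: ∫|ψ|² dx = 0.82462, and ∫ψ*·(−ħ² ψ'') dx = 0.13285, so ⟨p²⟩ = 0.13285 / 0.82462.
⟨p²⟩ = 0.16111.

0.1611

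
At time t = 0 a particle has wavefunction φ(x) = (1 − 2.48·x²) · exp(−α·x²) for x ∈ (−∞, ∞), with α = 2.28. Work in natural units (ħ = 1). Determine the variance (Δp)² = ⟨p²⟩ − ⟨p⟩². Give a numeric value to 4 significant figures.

6.933

Compute ⟨p⟩ and ⟨p²⟩ separately; (Δp)² = ⟨p²⟩ − ⟨p⟩².
Expand each integrand as polynomial × e^(−2αx²) and use ∫x^(2j)·e^(−2αx²) dx = (2j−1)!!/(4α)^j · √(π/(2α)), odd powers → 0; here √(π/(2α)) = 0.83003. Differentiate with the product rule, d/dx e^(−αx²) = −2αx·e^(−αx²).
Normalization: ∫|φ|² dx = 0.56274.
⟨p⟩ = 0.0000 and ⟨p²⟩ = 6.9326.
(Δp)² = 6.9326 − (0.0000)² = 6.9326.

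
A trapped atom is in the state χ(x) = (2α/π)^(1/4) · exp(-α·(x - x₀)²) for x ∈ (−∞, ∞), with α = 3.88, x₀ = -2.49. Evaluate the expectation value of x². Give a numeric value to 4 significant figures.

6.265

⟨x²⟩ = ∫ x²·|χ|² dx (integrals over the domain).
Gaussian moments (u = x − x₀): ∫u^(2j)·e^(−2αu²) du = (2j−1)!!/(4α)^j · √(π/(2α)), odd powers integrate to 0; here √(π/(2α)) = 0.63627.
⟨x²⟩ = 6.2645.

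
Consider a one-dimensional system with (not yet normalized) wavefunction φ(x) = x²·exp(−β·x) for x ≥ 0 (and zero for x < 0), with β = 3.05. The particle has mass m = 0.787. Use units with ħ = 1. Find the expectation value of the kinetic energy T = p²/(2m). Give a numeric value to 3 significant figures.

1.97

T = −(ħ²/2m) d²/dx², so ⟨T⟩ = −(ħ²/2m) ∫ φ*·φ'' dx / ∫|φ|² dx; with m = 0.787.
Differentiate x²·exp(−β·x) with the product rule; every integrand then reduces to terms xʲ·e^(−2βx) on [0, ∞), with ∫₀^∞ xʲ·e^(−2βx) dx = j!/(2β)^(j+1).
State is unnormalized: ∫|φ|² dx = 0.0028416, and ∫φ*·(−ħ²/2m · φ'') dx = 0.0055980, so ⟨T⟩ = 0.0055980 / 0.0028416.
⟨T⟩ = 1.9700.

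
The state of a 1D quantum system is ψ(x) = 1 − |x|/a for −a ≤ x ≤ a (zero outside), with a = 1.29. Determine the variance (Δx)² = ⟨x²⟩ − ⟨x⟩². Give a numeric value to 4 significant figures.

Compute ⟨x⟩ and ⟨x²⟩ separately, then (Δx)² = ⟨x²⟩ − ⟨x⟩².
ψ is even, so ∫ over [−a, a] = 2∫₀ᵃ with ψ = 1 − x/a there: ∫₀ᵃ (1 − x/a)² dx = a/3, ∫₀ᵃ x²(1 − x/a)² dx = a³/30, ∫₀ᵃ x⁴(1 − x/a)² dx = a⁵/105.
Normalization: ∫|ψ|² dx = 0.86000.
⟨x⟩ = 0.0000 and ⟨x²⟩ = 0.16641.
(Δx)² = 0.16641 − (0.0000)² = 0.16641.

0.1664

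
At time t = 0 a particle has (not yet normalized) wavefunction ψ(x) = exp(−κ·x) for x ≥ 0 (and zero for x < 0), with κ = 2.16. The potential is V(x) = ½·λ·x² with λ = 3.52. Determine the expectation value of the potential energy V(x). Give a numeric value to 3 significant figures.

0.189

⟨V⟩ = ∫ V(x)·|ψ|² dx / ∫|ψ|² dx.
Every integrand reduces to terms xʲ·e^(−2κx) on [0, ∞); use ∫₀^∞ xʲ·e^(−2κx) dx = j!/(2κ)^(j+1).
State is unnormalized: ∫|ψ|² dx = 0.23148, and ∫ψ*·V(x)·ψ dx = 0.043661, so ⟨V⟩ = 0.043661 / 0.23148.
⟨V⟩ = 0.18861.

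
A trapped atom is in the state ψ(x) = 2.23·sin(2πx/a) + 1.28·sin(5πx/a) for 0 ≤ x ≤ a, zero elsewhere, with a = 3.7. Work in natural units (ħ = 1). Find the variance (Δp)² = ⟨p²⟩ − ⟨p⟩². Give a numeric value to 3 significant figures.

Compute ⟨p⟩ and ⟨p²⟩ separately; (Δp)² = ⟨p²⟩ − ⟨p⟩².
d²/dx² sin(jπx/a) = −(jπ/a)²·sin(jπx/a); on 0 ≤ x ≤ a, ∫sin²(jπx/a) dx = a/2 and ∫sin(jπx/a)·sin(lπx/a) dx = 0 for j ≠ l, so only diagonal terms survive in ∫|ψ|² and ∫ψ·ψ″; ∫ψ·ψ′ dx = [ψ²/2] between the walls = 0.
Normalization: ∫|ψ|² dx = 12.231.
⟨p⟩ = 0.0000 and ⟨p²⟩ = 6.6356.
(Δp)² = 6.6356 − (0.0000)² = 6.6356.

6.64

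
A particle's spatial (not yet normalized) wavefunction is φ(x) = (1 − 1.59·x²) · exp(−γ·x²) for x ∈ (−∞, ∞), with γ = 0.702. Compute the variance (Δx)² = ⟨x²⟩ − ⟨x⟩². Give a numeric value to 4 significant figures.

1.036

Compute ⟨x⟩ and ⟨x²⟩ separately, then (Δx)² = ⟨x²⟩ − ⟨x⟩².
Expand each integrand as polynomial × e^(−2γx²) and use ∫x^(2j)·e^(−2γx²) dx = (2j−1)!!/(4γ)^j · √(π/(2γ)), odd powers → 0; here √(π/(2γ)) = 1.4959.
Normalization: ∫|φ|² dx = 1.2407.
⟨x⟩ = 0.0000 and ⟨x²⟩ = 1.0356.
(Δx)² = 1.0356 − (0.0000)² = 1.0356.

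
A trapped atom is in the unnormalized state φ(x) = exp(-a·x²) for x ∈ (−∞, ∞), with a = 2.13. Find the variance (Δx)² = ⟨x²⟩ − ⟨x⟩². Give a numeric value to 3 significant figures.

0.117

Compute ⟨x⟩ and ⟨x²⟩ separately, then (Δx)² = ⟨x²⟩ − ⟨x⟩².
Gaussian moments: ∫x^(2j)·e^(−2ax²) dx = (2j−1)!!/(4a)^j · √(π/(2a)), odd powers integrate to 0; here √(π/(2a)) = 0.85876.
Normalization: ∫|φ|² dx = 0.85876.
⟨x⟩ = 0.0000 and ⟨x²⟩ = 0.11737.
(Δx)² = 0.11737 − (0.0000)² = 0.11737.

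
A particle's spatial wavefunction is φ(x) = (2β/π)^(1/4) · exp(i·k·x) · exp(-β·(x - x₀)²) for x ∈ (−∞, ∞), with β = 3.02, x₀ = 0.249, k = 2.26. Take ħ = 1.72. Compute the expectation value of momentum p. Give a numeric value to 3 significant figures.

p φ = −iħ dφ/dx; then ⟨p⟩ = ∫ φ*·(pφ) dx.
Gaussian moments (u = x − x₀): ∫u^(2j)·e^(−2βu²) du = (2j−1)!!/(4β)^j · √(π/(2β)), odd powers integrate to 0; here √(π/(2β)) = 0.72120. Derivatives: φ′ = (ik − 2βu)·φ, φ″ = ((ik − 2βu)² − 2β)·φ; the odd-in-u pieces drop out.
⟨p⟩ = 3.8872.

3.89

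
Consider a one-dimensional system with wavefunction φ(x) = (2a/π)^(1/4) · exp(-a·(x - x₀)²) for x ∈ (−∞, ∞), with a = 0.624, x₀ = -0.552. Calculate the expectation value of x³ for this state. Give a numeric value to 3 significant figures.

⟨x³⟩ = ∫ x³·|φ|² dx (integrals over the domain).
Gaussian moments (u = x − x₀): ∫u^(2j)·e^(−2au²) du = (2j−1)!!/(4a)^j · √(π/(2a)), odd powers integrate to 0; here √(π/(2a)) = 1.5866.
⟨x³⟩ = -0.83166.

-0.832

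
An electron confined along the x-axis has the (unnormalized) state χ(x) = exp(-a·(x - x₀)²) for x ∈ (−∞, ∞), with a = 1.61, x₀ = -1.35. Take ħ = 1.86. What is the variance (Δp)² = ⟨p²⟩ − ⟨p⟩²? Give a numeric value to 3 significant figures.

5.57

Compute ⟨p⟩ and ⟨p²⟩ separately; (Δp)² = ⟨p²⟩ − ⟨p⟩².
Gaussian moments (u = x − x₀): ∫u^(2j)·e^(−2au²) du = (2j−1)!!/(4a)^j · √(π/(2a)), odd powers integrate to 0; here √(π/(2a)) = 0.98775. Derivatives: d/dx e^(−au²) = −2au·e^(−au²), d²/dx² e^(−au²) = (4a²u² − 2a)·e^(−au²).
Normalization: ∫|χ|² dx = 0.98775.
⟨p⟩ = 0.0000 and ⟨p²⟩ = 5.5700.
(Δp)² = 5.5700 − (0.0000)² = 5.5700.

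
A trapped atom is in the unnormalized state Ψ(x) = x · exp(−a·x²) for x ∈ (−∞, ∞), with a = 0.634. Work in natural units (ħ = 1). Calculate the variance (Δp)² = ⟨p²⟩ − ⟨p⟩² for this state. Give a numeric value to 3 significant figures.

Compute ⟨p⟩ and ⟨p²⟩ separately; (Δp)² = ⟨p²⟩ − ⟨p⟩².
Expand each integrand as polynomial × e^(−2ax²) and use ∫x^(2j)·e^(−2ax²) dx = (2j−1)!!/(4a)^j · √(π/(2a)), odd powers → 0; here √(π/(2a)) = 1.5740. Differentiate with the product rule, d/dx e^(−ax²) = −2ax·e^(−ax²).
Normalization: ∫|Ψ|² dx = 0.62068.
⟨p⟩ = 0.0000 and ⟨p²⟩ = 1.9020.
(Δp)² = 1.9020 − (0.0000)² = 1.9020.

1.90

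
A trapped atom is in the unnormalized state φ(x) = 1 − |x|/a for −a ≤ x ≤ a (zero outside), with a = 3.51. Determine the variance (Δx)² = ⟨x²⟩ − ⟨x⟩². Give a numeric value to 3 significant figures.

Compute ⟨x⟩ and ⟨x²⟩ separately, then (Δx)² = ⟨x²⟩ − ⟨x⟩².
φ is even, so ∫ over [−a, a] = 2∫₀ᵃ with φ = 1 − x/a there: ∫₀ᵃ (1 − x/a)² dx = a/3, ∫₀ᵃ x²(1 − x/a)² dx = a³/30, ∫₀ᵃ x⁴(1 − x/a)² dx = a⁵/105.
Normalization: ∫|φ|² dx = 2.3400.
⟨x⟩ = 0.0000 and ⟨x²⟩ = 1.2320.
(Δx)² = 1.2320 − (0.0000)² = 1.2320.

1.23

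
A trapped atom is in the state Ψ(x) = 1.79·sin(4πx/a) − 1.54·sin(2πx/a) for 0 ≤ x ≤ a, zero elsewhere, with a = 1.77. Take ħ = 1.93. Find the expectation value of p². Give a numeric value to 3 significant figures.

128.

p² Ψ = −ħ² d²Ψ/dx²; ⟨p²⟩ = −ħ² ∫ Ψ*·Ψ'' dx / ∫|Ψ|² dx.
d²/dx² sin(jπx/a) = −(jπ/a)²·sin(jπx/a); on 0 ≤ x ≤ a, ∫sin²(jπx/a) dx = a/2 and ∫sin(jπx/a)·sin(lπx/a) dx = 0 for j ≠ l, so only diagonal terms survive in ∫|Ψ|² and ∫Ψ·Ψ″; ∫Ψ·Ψ′ dx = [Ψ²/2] between the walls = 0.
State is unnormalized: ∫|Ψ|² dx = 4.9345, and ∫Ψ*·(−ħ² Ψ'') dx = 630.92, so ⟨p²⟩ = 630.92 / 4.9345.
⟨p²⟩ = 127.86.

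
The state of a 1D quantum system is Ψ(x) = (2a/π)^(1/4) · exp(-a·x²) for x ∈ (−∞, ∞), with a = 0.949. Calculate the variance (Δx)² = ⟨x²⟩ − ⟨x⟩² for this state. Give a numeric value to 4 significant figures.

0.2634

Compute ⟨x⟩ and ⟨x²⟩ separately, then (Δx)² = ⟨x²⟩ − ⟨x⟩².
Gaussian moments: ∫x^(2j)·e^(−2ax²) dx = (2j−1)!!/(4a)^j · √(π/(2a)), odd powers integrate to 0; here √(π/(2a)) = 1.2866.
⟨x⟩ = 0.0000 and ⟨x²⟩ = 0.26344.
(Δx)² = 0.26344 − (0.0000)² = 0.26344.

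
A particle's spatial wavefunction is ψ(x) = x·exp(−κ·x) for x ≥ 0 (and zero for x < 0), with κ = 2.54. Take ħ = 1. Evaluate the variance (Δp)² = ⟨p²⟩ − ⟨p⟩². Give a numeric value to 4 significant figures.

6.452

Compute ⟨p⟩ and ⟨p²⟩ separately; (Δp)² = ⟨p²⟩ − ⟨p⟩².
Differentiate x·exp(−κ·x) with the product rule; every integrand then reduces to terms xʲ·e^(−2κx) on [0, ∞), with ∫₀^∞ xʲ·e^(−2κx) dx = j!/(2κ)^(j+1).
Normalization: ∫|ψ|² dx = 0.015256.
⟨p⟩ = 0.0000 and ⟨p²⟩ = 6.4516.
(Δp)² = 6.4516 − (0.0000)² = 6.4516.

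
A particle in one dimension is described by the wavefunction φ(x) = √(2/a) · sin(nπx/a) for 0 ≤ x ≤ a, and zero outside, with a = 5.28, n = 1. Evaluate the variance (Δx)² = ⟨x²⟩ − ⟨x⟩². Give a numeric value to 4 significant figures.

0.9109

Compute ⟨x⟩ and ⟨x²⟩ separately, then (Δx)² = ⟨x²⟩ − ⟨x⟩².
With sin²θ = (1 − cos2θ)/2 on 0 ≤ x ≤ a: ∫sin²(nπx/a) dx = a/2, ∫x·sin²(nπx/a) dx = a²/4, ∫x²·sin²(nπx/a) dx = a³·(1/6 − 1/(4n²π²)); higher powers xᵏ the same way, integrating xᵏ·cos(2nπx/a) by parts.
⟨x⟩ = 2.6400 and ⟨x²⟩ = 7.8805.
(Δx)² = 7.8805 − (2.6400)² = 0.91086.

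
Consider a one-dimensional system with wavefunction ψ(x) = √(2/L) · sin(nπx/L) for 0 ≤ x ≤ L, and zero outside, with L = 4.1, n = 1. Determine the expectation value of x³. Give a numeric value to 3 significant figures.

⟨x³⟩ = ∫ x³·|ψ|² dx (integrals over the domain).
With sin²θ = (1 − cos2θ)/2 on 0 ≤ x ≤ L: ∫sin²(nπx/L) dx = L/2, ∫x·sin²(nπx/L) dx = L²/4, ∫x²·sin²(nπx/L) dx = L³·(1/6 − 1/(4n²π²)); higher powers xᵏ the same way, integrating xᵏ·cos(2nπx/L) by parts.
⟨x³⟩ = 11.993.

12.0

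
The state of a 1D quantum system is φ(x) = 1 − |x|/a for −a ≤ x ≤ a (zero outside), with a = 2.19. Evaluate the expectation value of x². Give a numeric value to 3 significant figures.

⟨x²⟩ = ∫ x²·|φ|² dx / ∫|φ|² dx (integrals over the domain).
φ is even, so ∫ over [−a, a] = 2∫₀ᵃ with φ = 1 − x/a there: ∫₀ᵃ (1 − x/a)² dx = a/3, ∫₀ᵃ x²(1 − x/a)² dx = a³/30, ∫₀ᵃ x⁴(1 − x/a)² dx = a⁵/105.
State is unnormalized: ∫|φ|² dx = 1.4600, and ∫φ*·x²·φ dx = 0.70023, so ⟨x²⟩ = 0.70023 / 1.4600.
⟨x²⟩ = 0.47961.

0.480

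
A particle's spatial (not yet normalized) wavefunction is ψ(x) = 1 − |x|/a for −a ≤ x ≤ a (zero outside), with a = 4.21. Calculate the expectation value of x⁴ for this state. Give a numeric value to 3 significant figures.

8.98

⟨x⁴⟩ = ∫ x⁴·|ψ|² dx / ∫|ψ|² dx (integrals over the domain).
ψ is even, so ∫ over [−a, a] = 2∫₀ᵃ with ψ = 1 − x/a there: ∫₀ᵃ (1 − x/a)² dx = a/3, ∫₀ᵃ x²(1 − x/a)² dx = a³/30, ∫₀ᵃ x⁴(1 − x/a)² dx = a⁵/105.
State is unnormalized: ∫|ψ|² dx = 2.8067, and ∫ψ*·x⁴·ψ dx = 25.191, so ⟨x⁴⟩ = 25.191 / 2.8067.
⟨x⁴⟩ = 8.9755.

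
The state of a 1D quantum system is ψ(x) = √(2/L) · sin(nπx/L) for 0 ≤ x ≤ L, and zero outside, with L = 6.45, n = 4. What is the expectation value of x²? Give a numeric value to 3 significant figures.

⟨x²⟩ = ∫ x²·|ψ|² dx (integrals over the domain).
With sin²θ = (1 − cos2θ)/2 on 0 ≤ x ≤ L: ∫sin²(nπx/L) dx = L/2, ∫x·sin²(nπx/L) dx = L²/4, ∫x²·sin²(nπx/L) dx = L³·(1/6 − 1/(4n²π²)); higher powers xᵏ the same way, integrating xᵏ·cos(2nπx/L) by parts.
⟨x²⟩ = 13.736.

13.7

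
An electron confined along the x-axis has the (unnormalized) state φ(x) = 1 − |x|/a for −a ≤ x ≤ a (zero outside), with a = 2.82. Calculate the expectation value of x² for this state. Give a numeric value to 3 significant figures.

⟨x²⟩ = ∫ x²·|φ|² dx / ∫|φ|² dx (integrals over the domain).
φ is even, so ∫ over [−a, a] = 2∫₀ᵃ with φ = 1 − x/a there: ∫₀ᵃ (1 − x/a)² dx = a/3, ∫₀ᵃ x²(1 − x/a)² dx = a³/30, ∫₀ᵃ x⁴(1 − x/a)² dx = a⁵/105.
State is unnormalized: ∫|φ|² dx = 1.8800, and ∫φ*·x²·φ dx = 1.4951, so ⟨x²⟩ = 1.4951 / 1.8800.
⟨x²⟩ = 0.79524.

0.795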